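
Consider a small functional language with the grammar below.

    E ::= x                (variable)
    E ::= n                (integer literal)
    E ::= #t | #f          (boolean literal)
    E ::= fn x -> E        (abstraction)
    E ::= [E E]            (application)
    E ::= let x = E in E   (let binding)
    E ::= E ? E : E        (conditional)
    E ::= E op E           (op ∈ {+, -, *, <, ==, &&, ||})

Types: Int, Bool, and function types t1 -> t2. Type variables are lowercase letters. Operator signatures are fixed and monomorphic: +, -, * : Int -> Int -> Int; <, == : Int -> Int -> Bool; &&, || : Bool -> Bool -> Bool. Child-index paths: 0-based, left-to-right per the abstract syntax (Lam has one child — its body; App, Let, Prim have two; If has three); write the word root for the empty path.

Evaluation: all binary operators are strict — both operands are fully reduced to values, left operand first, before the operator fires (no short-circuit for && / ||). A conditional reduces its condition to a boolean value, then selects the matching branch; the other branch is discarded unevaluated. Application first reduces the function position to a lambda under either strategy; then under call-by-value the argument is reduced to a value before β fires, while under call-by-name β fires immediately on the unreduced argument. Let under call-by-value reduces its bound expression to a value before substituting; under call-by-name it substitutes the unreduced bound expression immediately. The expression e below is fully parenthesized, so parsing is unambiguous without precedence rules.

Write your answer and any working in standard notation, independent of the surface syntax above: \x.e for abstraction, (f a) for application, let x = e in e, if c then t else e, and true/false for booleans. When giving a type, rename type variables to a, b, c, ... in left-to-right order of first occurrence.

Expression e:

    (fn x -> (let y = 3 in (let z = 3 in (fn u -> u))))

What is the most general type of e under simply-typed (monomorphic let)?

Working:
let y : Int
let z : Int
u : b
\u._ : b -> b
\x._ : a -> b -> b

Answer: a -> b -> b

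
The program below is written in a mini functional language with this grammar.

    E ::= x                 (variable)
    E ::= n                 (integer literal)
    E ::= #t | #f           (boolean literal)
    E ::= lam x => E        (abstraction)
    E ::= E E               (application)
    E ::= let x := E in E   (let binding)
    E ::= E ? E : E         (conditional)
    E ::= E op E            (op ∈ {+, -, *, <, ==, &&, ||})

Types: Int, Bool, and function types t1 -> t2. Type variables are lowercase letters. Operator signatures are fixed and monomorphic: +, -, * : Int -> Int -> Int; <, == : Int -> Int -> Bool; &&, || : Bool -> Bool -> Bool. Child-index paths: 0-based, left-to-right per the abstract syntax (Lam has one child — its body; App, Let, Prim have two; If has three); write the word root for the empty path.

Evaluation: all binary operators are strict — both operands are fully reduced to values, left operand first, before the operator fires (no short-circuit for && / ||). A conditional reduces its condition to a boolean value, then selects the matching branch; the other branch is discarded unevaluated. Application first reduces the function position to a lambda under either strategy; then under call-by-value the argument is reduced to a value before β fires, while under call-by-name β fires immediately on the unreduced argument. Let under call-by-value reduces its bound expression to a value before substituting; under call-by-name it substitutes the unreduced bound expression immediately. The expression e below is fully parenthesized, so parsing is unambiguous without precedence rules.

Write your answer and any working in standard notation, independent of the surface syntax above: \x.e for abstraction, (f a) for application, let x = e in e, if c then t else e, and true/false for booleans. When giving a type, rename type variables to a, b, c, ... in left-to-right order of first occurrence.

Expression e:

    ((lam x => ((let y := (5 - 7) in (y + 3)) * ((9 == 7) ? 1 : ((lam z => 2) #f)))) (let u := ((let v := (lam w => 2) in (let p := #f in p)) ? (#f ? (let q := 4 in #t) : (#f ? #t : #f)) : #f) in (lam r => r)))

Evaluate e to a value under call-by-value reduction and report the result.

Answer: 2

Working:
step 0: ((\x.((let y = (5 - 7) in (y + 3)) * (if (9 == 7) then 1 else ((\z.2) false)))) (let u = (if (let v = (\w.2) in (let p = false in p)) then (if false then (let q = 4 in true) else (if false then true else false)) else false) in (\r.r)))
step 1: [let@1.0.0] ((\x.((let y = (5 - 7) in (y + 3)) * (if (9 == 7) then 1 else ((\z.2) false)))) (let u = (if (let p = false in p) then (if false then (let q = 4 in true) else (if false then true else false)) else false) in (\r.r)))
step 2: [let@1.0.0] ((\x.((let y = (5 - 7) in (y + 3)) * (if (9 == 7) then 1 else ((\z.2) false)))) (let u = (if false then (if false then (let q = 4 in true) else (if false then true else false)) else false) in (\r.r)))
step 3: [if@1.0] ((\x.((let y = (5 - 7) in (y + 3)) * (if (9 == 7) then 1 else ((\z.2) false)))) (let u = false in (\r.r)))
step 4: [let@1] ((\x.((let y = (5 - 7) in (y + 3)) * (if (9 == 7) then 1 else ((\z.2) false)))) (\r.r))
step 5: [beta@root] ((let y = (5 - 7) in (y + 3)) * (if (9 == 7) then 1 else ((\z.2) false)))
step 6: [delta@0.0] ((let y = -2 in (y + 3)) * (if (9 == 7) then 1 else ((\z.2) false)))
step 7: [let@0] ((-2 + 3) * (if (9 == 7) then 1 else ((\z.2) false)))
step 8: [delta@0] (1 * (if (9 == 7) then 1 else ((\z.2) false)))
step 9: [delta@1.0] (1 * (if false then 1 else ((\z.2) false)))
step 10: [if@1] (1 * ((\z.2) false))
step 11: [beta@1] (1 * 2)
step 12: [delta@root] 2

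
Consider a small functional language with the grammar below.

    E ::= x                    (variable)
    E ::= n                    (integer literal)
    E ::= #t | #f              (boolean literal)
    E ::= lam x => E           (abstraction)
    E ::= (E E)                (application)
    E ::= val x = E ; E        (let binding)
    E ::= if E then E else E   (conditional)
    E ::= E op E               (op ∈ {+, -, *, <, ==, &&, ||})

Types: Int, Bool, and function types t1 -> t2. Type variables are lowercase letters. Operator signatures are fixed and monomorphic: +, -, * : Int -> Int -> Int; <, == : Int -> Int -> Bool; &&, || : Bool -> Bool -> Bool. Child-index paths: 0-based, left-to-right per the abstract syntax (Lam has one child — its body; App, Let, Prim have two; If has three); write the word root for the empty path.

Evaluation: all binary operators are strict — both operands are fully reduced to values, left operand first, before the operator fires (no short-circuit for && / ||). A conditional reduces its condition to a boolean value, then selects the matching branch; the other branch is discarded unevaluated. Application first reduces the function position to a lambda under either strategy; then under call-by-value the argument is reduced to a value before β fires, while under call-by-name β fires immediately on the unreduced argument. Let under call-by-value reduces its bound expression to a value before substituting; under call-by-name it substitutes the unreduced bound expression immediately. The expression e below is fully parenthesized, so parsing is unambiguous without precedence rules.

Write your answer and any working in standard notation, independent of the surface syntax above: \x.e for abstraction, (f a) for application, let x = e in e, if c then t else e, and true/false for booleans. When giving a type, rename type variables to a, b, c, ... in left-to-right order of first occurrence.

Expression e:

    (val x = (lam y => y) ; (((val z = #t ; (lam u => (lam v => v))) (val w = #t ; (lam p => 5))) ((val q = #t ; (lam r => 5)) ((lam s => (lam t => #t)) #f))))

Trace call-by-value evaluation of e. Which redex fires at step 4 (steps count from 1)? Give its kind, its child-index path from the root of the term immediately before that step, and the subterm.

Working:
step 0: (let x = (\y.y) in (((let z = true in (\u.(\v.v))) (let w = true in (\p.5))) ((let q = true in (\r.5)) ((\s.(\t.true)) false))))
step 1: [let@root] (((let z = true in (\u.(\v.v))) (let w = true in (\p.5))) ((let q = true in (\r.5)) ((\s.(\t.true)) false)))
step 2: [let@0.0] (((\u.(\v.v)) (let w = true in (\p.5))) ((let q = true in (\r.5)) ((\s.(\t.true)) false)))
step 3: [let@0.1] (((\u.(\v.v)) (\p.5)) ((let q = true in (\r.5)) ((\s.(\t.true)) false)))
step 4: [beta@0] ((\v.v) ((let q = true in (\r.5)) ((\s.(\t.true)) false)))

Answer: beta at 0 : ((\u.(\v.v)) (\p.5))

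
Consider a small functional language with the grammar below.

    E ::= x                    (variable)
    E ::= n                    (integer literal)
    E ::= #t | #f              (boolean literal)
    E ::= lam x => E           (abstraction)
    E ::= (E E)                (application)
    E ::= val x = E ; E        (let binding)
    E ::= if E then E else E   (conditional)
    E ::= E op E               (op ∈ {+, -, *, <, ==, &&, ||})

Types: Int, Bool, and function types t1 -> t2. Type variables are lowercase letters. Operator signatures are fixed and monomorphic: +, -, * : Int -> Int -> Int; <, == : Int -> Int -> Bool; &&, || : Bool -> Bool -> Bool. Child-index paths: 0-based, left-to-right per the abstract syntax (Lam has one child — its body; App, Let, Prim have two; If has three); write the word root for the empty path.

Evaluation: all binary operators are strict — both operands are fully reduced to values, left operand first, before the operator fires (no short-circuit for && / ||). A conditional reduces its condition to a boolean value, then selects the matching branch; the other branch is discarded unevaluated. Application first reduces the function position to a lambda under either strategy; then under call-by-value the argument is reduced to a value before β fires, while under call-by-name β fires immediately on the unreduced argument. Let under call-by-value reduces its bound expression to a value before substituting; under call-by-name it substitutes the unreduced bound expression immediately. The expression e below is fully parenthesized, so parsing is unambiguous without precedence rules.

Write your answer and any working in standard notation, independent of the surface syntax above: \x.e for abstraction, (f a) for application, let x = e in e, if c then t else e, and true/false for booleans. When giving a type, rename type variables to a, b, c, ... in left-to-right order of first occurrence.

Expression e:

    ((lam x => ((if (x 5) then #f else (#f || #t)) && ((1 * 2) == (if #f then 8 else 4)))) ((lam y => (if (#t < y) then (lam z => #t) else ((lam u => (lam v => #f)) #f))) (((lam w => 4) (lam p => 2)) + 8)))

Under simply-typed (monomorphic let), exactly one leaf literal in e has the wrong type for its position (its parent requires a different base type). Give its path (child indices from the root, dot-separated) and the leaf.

Trace:
x : a
  unify a ~ Int -> b
_ _ : b
  unify b ~ Bool
  unify Bool ~ Bool
  unify Bool ~ Bool
  unify Bool ~ Bool
  unify Bool ~ Bool
  unify Int ~ Int
  unify Int ~ Int
  unify Int ~ Int
  unify Bool ~ Bool
  unify Int ~ Int
  unify Int ~ Int
  unify Bool ~ Bool
\x._ : (Int -> Bool) -> Bool
  unify Bool ~ Int
  FAIL: mismatch Bool ~ Int

Answer: 1.0.0.0.0 : true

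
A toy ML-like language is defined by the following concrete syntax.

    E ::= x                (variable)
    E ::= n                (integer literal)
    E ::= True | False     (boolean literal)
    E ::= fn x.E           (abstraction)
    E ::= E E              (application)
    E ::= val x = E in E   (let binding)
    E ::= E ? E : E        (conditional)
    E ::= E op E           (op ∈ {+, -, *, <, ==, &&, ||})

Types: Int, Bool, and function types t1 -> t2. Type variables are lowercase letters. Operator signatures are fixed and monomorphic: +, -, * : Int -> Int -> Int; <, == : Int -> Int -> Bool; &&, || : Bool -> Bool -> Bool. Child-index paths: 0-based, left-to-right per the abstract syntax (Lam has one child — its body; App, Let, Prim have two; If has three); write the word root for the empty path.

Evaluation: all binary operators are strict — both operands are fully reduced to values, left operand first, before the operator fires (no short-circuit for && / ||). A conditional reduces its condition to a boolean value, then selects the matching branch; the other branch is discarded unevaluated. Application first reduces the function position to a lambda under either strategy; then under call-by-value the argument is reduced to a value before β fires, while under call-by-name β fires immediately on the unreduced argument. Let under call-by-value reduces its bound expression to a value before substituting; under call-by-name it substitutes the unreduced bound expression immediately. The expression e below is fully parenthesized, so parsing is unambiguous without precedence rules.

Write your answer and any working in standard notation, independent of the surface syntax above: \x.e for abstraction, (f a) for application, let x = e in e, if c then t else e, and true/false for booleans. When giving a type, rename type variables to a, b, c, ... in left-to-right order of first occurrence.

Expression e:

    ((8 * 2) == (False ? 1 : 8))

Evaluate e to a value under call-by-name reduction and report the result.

Answer: false

Trace:
step 0: ((8 * 2) == (if false then 1 else 8))
step 1: [delta@0] (16 == (if false then 1 else 8))
step 2: [if@1] (16 == 8)
step 3: [delta@root] false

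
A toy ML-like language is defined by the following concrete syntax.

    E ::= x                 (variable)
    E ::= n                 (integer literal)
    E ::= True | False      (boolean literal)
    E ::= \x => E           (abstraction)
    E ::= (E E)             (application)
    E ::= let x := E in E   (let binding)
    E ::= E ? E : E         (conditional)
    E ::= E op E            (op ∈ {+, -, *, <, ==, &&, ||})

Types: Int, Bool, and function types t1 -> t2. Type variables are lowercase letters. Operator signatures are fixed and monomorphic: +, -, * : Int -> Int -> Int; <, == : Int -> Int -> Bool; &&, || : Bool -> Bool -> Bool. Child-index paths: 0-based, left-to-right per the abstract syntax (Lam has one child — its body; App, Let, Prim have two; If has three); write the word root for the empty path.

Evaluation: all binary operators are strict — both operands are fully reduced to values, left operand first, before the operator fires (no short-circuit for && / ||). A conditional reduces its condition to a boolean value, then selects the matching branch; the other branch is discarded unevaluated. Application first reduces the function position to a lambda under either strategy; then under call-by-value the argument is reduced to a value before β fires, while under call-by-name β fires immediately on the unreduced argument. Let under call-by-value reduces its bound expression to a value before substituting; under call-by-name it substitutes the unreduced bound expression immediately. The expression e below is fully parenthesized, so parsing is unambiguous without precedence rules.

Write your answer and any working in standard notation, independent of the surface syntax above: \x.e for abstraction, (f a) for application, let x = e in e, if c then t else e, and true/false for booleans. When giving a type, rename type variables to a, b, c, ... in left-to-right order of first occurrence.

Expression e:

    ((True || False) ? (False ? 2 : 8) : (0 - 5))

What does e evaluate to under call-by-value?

Derivation:
step 0: (if (true || false) then (if false then 2 else 8) else (0 - 5))
step 1: [delta@0] (if true then (if false then 2 else 8) else (0 - 5))
step 2: [if@root] (if false then 2 else 8)
step 3: [if@root] 8

Answer: 8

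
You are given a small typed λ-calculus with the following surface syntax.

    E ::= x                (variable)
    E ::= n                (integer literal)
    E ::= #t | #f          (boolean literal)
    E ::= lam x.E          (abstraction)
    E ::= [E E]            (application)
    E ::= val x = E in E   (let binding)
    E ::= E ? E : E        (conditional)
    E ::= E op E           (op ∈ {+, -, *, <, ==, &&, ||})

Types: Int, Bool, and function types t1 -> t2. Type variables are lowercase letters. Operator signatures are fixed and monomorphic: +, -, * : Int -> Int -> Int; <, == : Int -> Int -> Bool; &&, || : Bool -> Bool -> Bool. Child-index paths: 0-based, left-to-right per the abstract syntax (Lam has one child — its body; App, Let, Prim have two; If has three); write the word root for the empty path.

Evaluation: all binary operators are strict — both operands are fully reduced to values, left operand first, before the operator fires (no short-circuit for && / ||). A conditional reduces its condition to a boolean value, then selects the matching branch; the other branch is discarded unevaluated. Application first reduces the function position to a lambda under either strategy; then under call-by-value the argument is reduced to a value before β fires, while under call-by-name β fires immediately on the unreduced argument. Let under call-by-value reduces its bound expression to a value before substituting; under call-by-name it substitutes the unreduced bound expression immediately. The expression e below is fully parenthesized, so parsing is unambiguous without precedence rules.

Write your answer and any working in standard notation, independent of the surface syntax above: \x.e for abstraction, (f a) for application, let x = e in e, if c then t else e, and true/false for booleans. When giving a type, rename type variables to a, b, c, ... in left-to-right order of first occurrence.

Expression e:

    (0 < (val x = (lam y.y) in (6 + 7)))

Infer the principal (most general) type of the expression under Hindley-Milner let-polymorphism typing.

Answer: Bool

Derivation:
  unify Int ~ Int
y : a
\y._ : a -> a
let x : forall. a -> a
  unify Int ~ Int
  unify Int ~ Int
  unify Int ~ Int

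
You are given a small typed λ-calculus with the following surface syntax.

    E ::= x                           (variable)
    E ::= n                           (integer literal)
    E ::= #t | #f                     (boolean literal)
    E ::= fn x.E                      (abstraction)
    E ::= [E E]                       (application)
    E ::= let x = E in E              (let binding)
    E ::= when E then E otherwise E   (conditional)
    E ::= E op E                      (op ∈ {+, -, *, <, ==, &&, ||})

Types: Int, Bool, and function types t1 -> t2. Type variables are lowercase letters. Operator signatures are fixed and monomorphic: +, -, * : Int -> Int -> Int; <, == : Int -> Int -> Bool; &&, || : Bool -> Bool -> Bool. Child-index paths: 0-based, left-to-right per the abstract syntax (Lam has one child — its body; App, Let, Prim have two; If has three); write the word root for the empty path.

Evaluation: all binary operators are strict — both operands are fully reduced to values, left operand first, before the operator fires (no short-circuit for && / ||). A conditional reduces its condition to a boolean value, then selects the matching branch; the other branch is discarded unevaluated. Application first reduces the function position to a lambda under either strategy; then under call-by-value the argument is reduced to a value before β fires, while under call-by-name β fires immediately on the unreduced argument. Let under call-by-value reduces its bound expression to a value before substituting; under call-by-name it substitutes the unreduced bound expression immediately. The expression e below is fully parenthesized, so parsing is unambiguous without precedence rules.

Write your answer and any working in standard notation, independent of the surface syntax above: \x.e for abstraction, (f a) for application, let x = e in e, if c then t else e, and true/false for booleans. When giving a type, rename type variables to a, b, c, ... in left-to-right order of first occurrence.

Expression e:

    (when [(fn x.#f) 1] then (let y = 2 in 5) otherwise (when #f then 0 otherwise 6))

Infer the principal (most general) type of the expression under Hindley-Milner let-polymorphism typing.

Answer: Int

Working:
\x._ : a -> Bool
  unify a -> Bool ~ Int -> b
  unify a ~ Int
  unify Bool ~ b
_ _ : Bool
  unify Bool ~ Bool
let y : Int
  unify Bool ~ Bool
  unify Int ~ Int
  unify Int ~ Int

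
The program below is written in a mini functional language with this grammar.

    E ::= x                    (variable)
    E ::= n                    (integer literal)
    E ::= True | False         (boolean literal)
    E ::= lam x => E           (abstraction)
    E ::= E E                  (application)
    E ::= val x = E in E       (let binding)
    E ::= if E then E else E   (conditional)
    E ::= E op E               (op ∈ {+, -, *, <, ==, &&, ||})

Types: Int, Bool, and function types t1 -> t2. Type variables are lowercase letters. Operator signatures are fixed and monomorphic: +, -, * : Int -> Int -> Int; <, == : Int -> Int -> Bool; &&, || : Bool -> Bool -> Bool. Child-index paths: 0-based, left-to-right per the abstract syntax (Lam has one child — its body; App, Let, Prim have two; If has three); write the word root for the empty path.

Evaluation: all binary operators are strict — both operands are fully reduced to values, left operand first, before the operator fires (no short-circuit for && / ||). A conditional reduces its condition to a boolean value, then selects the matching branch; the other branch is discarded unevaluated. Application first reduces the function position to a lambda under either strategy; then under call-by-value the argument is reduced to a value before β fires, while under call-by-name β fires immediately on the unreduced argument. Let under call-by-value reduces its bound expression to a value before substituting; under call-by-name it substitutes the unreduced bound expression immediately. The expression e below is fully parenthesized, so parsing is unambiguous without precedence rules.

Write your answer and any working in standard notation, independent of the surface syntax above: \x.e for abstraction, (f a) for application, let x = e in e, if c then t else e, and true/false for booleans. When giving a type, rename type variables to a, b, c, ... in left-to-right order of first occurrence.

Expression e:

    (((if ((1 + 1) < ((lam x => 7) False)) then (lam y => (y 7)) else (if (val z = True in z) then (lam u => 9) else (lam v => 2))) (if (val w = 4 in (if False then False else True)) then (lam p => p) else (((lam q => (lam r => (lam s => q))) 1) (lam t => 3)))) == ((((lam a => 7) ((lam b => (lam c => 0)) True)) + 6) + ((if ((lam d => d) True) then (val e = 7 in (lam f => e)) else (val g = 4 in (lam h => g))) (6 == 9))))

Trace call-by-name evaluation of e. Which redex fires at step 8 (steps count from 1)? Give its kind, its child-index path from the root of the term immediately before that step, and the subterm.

Working:
step 0: (((if ((1 + 1) < ((\x.7) false)) then (\y.(y 7)) else (if (let z = true in z) then (\u.9) else (\v.2))) (if (let w = 4 in (if false then false else true)) then (\p.p) else (((\q.(\r.(\s.q))) 1) (\t.3)))) == ((((\a.7) ((\b.(\c.0)) true)) + 6) + ((if ((\d.d) true) then (let e = 7 in (\f.e)) else (let g = 4 in (\h.g))) (6 == 9))))
step 1: [delta@0.0.0.0] (((if (2 < ((\x.7) false)) then (\y.(y 7)) else (if (let z = true in z) then (\u.9) else (\v.2))) (if (let w = 4 in (if false then false else true)) then (\p.p) else (((\q.(\r.(\s.q))) 1) (\t.3)))) == ((((\a.7) ((\b.(\c.0)) true)) + 6) + ((if ((\d.d) true) then (let e = 7 in (\f.e)) else (let g = 4 in (\h.g))) (6 == 9))))
step 2: [beta@0.0.0.1] (((if (2 < 7) then (\y.(y 7)) else (if (let z = true in z) then (\u.9) else (\v.2))) (if (let w = 4 in (if false then false else true)) then (\p.p) else (((\q.(\r.(\s.q))) 1) (\t.3)))) == ((((\a.7) ((\b.(\c.0)) true)) + 6) + ((if ((\d.d) true) then (let e = 7 in (\f.e)) else (let g = 4 in (\h.g))) (6 == 9))))
step 3: [delta@0.0.0] (((if true then (\y.(y 7)) else (if (let z = true in z) then (\u.9) else (\v.2))) (if (let w = 4 in (if false then false else true)) then (\p.p) else (((\q.(\r.(\s.q))) 1) (\t.3)))) == ((((\a.7) ((\b.(\c.0)) true)) + 6) + ((if ((\d.d) true) then (let e = 7 in (\f.e)) else (let g = 4 in (\h.g))) (6 == 9))))
step 4: [if@0.0] (((\y.(y 7)) (if (let w = 4 in (if false then false else true)) then (\p.p) else (((\q.(\r.(\s.q))) 1) (\t.3)))) == ((((\a.7) ((\b.(\c.0)) true)) + 6) + ((if ((\d.d) true) then (let e = 7 in (\f.e)) else (let g = 4 in (\h.g))) (6 == 9))))
step 5: [beta@0] (((if (let w = 4 in (if false then false else true)) then (\p.p) else (((\q.(\r.(\s.q))) 1) (\t.3))) 7) == ((((\a.7) ((\b.(\c.0)) true)) + 6) + ((if ((\d.d) true) then (let e = 7 in (\f.e)) else (let g = 4 in (\h.g))) (6 == 9))))
step 6: [let@0.0.0] (((if (if false then false else true) then (\p.p) else (((\q.(\r.(\s.q))) 1) (\t.3))) 7) == ((((\a.7) ((\b.(\c.0)) true)) + 6) + ((if ((\d.d) true) then (let e = 7 in (\f.e)) else (let g = 4 in (\h.g))) (6 == 9))))
step 7: [if@0.0.0] (((if true then (\p.p) else (((\q.(\r.(\s.q))) 1) (\t.3))) 7) == ((((\a.7) ((\b.(\c.0)) true)) + 6) + ((if ((\d.d) true) then (let e = 7 in (\f.e)) else (let g = 4 in (\h.g))) (6 == 9))))
step 8: [if@0.0] (((\p.p) 7) == ((((\a.7) ((\b.(\c.0)) true)) + 6) + ((if ((\d.d) true) then (let e = 7 in (\f.e)) else (let g = 4 in (\h.g))) (6 == 9))))

Answer: if at 0.0 : (if true then (\p.p) else (((\q.(\r.(\s.q))) 1) (\t.3)))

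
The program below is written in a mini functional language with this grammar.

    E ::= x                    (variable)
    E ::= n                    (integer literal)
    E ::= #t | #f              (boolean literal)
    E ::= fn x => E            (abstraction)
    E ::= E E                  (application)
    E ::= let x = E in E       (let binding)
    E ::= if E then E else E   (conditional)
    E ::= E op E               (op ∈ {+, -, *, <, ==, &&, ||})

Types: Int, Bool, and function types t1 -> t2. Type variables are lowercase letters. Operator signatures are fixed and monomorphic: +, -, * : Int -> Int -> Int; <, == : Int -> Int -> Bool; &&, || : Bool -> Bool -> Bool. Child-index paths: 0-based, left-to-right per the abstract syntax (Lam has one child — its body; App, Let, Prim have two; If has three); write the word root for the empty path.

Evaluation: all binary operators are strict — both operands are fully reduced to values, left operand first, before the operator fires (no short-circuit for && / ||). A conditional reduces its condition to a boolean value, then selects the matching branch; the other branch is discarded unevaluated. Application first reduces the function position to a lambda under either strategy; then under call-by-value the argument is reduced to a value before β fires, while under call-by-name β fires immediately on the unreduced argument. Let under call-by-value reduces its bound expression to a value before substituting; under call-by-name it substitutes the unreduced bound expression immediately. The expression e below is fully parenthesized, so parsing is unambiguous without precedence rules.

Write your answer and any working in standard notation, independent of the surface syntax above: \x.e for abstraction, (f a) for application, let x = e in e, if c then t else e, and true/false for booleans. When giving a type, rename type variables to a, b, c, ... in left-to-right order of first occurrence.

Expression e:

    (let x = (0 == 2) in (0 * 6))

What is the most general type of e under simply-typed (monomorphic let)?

Answer: Int

Derivation:
  unify Int ~ Int
  unify Int ~ Int
let x : Bool
  unify Int ~ Int
  unify Int ~ Int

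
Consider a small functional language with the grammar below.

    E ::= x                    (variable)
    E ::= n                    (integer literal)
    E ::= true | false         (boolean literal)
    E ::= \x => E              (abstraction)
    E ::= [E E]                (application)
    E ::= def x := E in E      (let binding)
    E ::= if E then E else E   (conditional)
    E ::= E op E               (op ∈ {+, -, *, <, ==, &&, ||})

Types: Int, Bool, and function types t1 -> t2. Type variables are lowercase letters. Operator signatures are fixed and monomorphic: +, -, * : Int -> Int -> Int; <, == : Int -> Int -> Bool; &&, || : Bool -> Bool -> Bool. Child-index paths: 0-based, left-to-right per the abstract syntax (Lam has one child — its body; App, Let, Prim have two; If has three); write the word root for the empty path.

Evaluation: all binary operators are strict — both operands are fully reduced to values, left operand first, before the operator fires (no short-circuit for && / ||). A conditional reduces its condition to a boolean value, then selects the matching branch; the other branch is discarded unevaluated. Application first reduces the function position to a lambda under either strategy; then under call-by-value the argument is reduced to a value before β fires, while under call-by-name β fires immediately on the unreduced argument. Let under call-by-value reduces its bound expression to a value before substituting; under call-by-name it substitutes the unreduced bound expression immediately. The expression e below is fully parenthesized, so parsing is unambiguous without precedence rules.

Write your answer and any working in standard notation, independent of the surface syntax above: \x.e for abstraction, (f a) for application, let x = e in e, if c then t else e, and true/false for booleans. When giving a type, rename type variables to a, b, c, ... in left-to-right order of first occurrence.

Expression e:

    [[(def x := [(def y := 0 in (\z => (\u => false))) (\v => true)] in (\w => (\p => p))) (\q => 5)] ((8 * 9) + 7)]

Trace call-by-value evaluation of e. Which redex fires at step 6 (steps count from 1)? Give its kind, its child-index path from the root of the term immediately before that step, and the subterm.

Answer: delta at 1 : (72 + 7)

Working:
step 0: (((let x = ((let y = 0 in (\z.(\u.false))) (\v.true)) in (\w.(\p.p))) (\q.5)) ((8 * 9) + 7))
step 1: [let@0.0.0.0] (((let x = ((\z.(\u.false)) (\v.true)) in (\w.(\p.p))) (\q.5)) ((8 * 9) + 7))
step 2: [beta@0.0.0] (((let x = (\u.false) in (\w.(\p.p))) (\q.5)) ((8 * 9) + 7))
step 3: [let@0.0] (((\w.(\p.p)) (\q.5)) ((8 * 9) + 7))
step 4: [beta@0] ((\p.p) ((8 * 9) + 7))
step 5: [delta@1.0] ((\p.p) (72 + 7))
step 6: [delta@1] ((\p.p) 79)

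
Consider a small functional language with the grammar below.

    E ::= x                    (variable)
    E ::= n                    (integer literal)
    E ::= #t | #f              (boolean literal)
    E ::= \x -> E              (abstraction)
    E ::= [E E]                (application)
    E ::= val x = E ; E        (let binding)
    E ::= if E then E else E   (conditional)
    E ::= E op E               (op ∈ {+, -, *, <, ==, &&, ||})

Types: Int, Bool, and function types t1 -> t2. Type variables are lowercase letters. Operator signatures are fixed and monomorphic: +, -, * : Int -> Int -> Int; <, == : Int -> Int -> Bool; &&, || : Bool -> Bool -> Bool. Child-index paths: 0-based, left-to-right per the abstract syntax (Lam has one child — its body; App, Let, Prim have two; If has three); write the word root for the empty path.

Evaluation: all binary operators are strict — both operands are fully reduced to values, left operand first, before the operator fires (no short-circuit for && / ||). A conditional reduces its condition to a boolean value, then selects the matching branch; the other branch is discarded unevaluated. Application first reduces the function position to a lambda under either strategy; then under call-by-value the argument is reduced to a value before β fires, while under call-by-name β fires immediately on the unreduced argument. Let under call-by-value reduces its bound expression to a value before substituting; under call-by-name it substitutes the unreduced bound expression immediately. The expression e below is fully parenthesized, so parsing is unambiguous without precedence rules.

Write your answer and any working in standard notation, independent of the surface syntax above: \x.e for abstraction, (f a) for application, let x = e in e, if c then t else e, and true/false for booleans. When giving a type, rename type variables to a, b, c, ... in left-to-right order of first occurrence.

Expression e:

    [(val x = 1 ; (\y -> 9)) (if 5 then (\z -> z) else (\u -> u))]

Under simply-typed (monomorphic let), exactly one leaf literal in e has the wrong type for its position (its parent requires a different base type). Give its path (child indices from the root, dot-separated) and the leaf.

Answer: 1.0 : 5

Derivation:
let x : Int
\y._ : a -> Int
  unify Int ~ Bool
  FAIL: mismatch Int ~ Bool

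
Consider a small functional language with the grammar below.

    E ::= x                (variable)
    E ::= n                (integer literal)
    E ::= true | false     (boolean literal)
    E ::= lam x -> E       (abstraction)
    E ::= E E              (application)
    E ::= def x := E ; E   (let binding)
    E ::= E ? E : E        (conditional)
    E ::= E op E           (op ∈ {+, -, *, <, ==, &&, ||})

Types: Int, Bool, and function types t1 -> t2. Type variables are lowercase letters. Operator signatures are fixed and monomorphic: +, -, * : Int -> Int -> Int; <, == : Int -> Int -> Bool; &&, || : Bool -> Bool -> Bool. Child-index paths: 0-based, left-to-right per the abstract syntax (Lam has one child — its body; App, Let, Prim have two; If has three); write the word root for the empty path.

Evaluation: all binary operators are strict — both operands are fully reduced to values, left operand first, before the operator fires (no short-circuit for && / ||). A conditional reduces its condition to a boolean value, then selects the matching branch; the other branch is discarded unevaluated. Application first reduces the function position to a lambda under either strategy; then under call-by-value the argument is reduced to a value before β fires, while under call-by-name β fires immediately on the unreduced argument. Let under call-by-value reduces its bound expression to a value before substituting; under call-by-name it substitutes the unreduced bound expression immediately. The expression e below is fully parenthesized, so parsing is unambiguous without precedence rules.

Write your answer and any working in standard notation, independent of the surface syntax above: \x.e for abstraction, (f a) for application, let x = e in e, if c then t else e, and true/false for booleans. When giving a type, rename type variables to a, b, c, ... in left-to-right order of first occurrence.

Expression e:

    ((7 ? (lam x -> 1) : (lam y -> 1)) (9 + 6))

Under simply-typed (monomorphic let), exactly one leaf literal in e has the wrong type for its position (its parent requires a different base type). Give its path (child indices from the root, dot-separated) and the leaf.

Derivation:
  unify Int ~ Bool
  FAIL: mismatch Int ~ Bool

Answer: 0.0 : 7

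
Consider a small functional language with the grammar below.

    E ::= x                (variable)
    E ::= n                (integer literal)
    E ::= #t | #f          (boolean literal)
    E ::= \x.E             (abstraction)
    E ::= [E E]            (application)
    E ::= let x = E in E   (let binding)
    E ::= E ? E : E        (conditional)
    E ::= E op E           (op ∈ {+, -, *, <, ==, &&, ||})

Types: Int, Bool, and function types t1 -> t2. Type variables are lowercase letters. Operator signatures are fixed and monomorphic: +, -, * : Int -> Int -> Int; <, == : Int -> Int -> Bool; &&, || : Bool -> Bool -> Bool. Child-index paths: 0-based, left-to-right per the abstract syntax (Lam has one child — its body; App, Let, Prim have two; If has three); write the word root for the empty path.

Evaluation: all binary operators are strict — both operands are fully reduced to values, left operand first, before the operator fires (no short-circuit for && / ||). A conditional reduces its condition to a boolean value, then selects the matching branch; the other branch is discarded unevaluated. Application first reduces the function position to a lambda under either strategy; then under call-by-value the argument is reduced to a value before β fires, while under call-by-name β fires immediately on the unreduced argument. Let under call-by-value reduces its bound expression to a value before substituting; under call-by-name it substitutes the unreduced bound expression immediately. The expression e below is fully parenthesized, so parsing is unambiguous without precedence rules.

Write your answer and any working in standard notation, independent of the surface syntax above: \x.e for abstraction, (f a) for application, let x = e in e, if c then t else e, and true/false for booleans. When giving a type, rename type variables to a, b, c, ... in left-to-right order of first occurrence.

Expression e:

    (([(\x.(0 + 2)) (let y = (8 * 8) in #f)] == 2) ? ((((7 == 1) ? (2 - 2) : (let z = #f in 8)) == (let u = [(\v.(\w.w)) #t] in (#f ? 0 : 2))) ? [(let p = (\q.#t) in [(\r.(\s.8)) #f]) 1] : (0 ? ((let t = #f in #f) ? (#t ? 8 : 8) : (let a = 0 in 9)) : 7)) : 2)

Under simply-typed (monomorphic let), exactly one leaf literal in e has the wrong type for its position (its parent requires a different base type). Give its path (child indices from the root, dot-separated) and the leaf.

Answer: 1.2.0 : 0

Derivation:
  unify Int ~ Int
  unify Int ~ Int
\x._ : a -> Int
  unify Int ~ Int
  unify Int ~ Int
let y : Int
  unify a -> Int ~ Bool -> b
  unify a ~ Bool
  unify Int ~ b
_ _ : Int
  unify Int ~ Int
  unify Int ~ Int
  unify Bool ~ Bool
  unify Int ~ Int
  unify Int ~ Int
  unify Bool ~ Bool
  unify Int ~ Int
  unify Int ~ Int
let z : Bool
  unify Int ~ Int
  unify Int ~ Int
w : d
\w._ : d -> d
\v._ : c -> d -> d
  unify c -> d -> d ~ Bool -> e
  unify c ~ Bool
  unify d -> d ~ e
_ _ : d -> d
let u : d -> d
  unify Bool ~ Bool
  unify Int ~ Int
  unify Int ~ Int
  unify Bool ~ Bool
\q._ : f -> Bool
let p : f -> Bool
\s._ : h -> Int
\r._ : g -> h -> Int
  unify g -> h -> Int ~ Bool -> i
  unify g ~ Bool
  unify h -> Int ~ i
_ _ : h -> Int
  unify h -> Int ~ Int -> j
  unify h ~ Int
  unify Int ~ j
_ _ : Int
  unify Int ~ Bool
  FAIL: mismatch Int ~ Bool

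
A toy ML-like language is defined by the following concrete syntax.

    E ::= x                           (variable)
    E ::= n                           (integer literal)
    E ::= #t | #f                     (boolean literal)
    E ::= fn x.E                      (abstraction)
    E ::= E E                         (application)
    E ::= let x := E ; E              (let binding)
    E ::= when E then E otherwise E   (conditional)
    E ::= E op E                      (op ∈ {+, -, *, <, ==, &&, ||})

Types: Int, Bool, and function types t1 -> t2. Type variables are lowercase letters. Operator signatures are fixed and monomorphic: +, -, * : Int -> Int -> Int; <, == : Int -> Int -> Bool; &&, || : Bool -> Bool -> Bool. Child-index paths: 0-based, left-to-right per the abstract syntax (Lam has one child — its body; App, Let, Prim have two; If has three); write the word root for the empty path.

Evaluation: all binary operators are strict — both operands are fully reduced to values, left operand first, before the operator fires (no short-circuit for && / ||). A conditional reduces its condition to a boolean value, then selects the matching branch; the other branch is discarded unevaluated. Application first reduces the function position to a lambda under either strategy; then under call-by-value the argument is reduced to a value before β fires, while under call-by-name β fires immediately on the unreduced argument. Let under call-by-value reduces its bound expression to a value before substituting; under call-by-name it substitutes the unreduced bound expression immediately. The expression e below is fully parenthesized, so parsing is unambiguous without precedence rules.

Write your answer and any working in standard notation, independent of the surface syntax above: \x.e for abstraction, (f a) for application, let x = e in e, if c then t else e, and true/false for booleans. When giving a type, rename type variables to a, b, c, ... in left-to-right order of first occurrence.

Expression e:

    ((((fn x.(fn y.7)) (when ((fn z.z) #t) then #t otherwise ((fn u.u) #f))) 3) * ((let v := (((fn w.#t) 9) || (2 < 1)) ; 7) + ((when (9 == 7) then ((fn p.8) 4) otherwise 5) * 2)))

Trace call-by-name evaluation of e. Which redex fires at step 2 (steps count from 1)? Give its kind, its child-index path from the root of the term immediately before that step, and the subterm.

Trace:
step 0: ((((\x.(\y.7)) (if ((\z.z) true) then true else ((\u.u) false))) 3) * ((let v = (((\w.true) 9) || (2 < 1)) in 7) + ((if (9 == 7) then ((\p.8) 4) else 5) * 2)))
step 1: [beta@0.0] (((\y.7) 3) * ((let v = (((\w.true) 9) || (2 < 1)) in 7) + ((if (9 == 7) then ((\p.8) 4) else 5) * 2)))
step 2: [beta@0] (7 * ((let v = (((\w.true) 9) || (2 < 1)) in 7) + ((if (9 == 7) then ((\p.8) 4) else 5) * 2)))

Answer: beta at 0 : ((\y.7) 3)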